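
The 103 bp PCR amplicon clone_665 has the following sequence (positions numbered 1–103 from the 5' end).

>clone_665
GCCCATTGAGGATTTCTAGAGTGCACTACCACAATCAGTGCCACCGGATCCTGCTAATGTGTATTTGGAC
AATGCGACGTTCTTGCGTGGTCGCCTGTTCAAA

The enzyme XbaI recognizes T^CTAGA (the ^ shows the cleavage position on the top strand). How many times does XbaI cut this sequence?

TCTAGA occurs starting at position 15.
XbaI cuts at 1 site.

1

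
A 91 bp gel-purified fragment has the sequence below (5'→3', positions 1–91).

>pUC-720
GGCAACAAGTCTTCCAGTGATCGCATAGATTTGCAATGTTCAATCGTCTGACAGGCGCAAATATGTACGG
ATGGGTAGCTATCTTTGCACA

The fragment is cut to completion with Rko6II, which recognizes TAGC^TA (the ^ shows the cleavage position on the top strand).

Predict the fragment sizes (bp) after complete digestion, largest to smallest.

The Rko6II site (TAGCTA) starts at position 76.
Rko6II cuts after base 4 of each site, so after position 79.
Linear molecule, 1 cut → 2 fragments:
  1–79 → 79 bp
  80–91 → 12 bp
Sorted largest to smallest: 79, 12 bp.

79, 12 bp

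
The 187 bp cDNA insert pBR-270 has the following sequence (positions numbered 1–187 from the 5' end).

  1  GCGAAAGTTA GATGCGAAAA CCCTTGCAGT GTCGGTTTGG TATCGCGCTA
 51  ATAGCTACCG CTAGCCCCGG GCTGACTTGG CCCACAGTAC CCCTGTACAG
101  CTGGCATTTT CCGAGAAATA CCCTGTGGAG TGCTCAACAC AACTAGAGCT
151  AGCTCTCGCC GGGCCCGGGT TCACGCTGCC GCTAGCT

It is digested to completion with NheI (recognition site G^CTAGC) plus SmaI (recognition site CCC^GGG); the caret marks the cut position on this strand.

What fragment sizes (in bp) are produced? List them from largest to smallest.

80, 60, 18, 15, 8, 6 bp

NheI sites (GCTAGC) start at positions 60, 148, 181.
NheI cuts after the first base of each site, so after positions 60, 148, 181.
SmaI sites (CCCGGG) start at positions 66, 164.
SmaI cuts after base 3 of each site, so after positions 68, 166.
Combined cut positions: 60, 68, 148, 166, 181.
Linear molecule, 5 cuts → 6 fragments:
  1–60 → 60 bp
  61–68 → 8 bp
  69–148 → 80 bp
  149–166 → 18 bp
  167–181 → 15 bp
  182–187 → 6 bp
Sorted largest to smallest: 80, 60, 18, 15, 8, 6 bp.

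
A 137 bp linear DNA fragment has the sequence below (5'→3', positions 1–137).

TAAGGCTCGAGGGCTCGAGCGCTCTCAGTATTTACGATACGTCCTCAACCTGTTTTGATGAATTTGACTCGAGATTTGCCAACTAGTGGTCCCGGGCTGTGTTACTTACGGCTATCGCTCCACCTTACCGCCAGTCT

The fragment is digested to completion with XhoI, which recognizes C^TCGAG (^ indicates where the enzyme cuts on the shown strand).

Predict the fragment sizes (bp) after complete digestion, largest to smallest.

69, 54, 8, 6 bp

XhoI sites (CTCGAG) start at positions 6, 14, 68.
XhoI cuts after the first base of each site, so after positions 6, 14, 68.
Linear molecule, 3 cuts → 4 fragments:
  1–6 → 6 bp
  7–14 → 8 bp
  15–68 → 54 bp
  69–137 → 69 bp
Sorted largest to smallest: 69, 54, 8, 6 bp.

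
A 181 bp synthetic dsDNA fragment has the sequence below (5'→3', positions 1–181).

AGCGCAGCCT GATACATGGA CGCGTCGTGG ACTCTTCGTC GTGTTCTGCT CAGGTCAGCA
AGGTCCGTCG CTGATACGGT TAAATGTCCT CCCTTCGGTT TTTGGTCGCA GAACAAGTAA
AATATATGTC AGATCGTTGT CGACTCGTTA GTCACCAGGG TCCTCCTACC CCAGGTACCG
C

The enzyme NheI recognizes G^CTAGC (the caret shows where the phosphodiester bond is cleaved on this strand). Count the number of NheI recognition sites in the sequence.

No occurrence of GCTAGC is present in the sequence.
NheI does not cut: 0 sites.

0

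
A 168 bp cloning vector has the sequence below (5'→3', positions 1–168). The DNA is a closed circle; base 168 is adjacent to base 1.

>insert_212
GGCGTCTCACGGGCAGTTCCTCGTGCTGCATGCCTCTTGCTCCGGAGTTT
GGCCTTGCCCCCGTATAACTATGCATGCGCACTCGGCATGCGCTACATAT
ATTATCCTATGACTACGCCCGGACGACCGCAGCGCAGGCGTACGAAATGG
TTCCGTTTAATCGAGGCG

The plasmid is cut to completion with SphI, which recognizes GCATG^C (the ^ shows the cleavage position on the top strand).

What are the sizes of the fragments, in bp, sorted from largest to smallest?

110, 45, 13 bp

SphI sites (GCATGC) start at positions 28, 73, 86.
SphI cuts after base 5 of each site (before the last base), so after positions 32, 77, 90.
Circular molecule, 3 cuts → 3 fragments:
  33–77 → 45 bp
  78–90 → 13 bp
  91–168 then 1–32 → 78 + 32 = 110 bp
Sorted largest to smallest: 110, 45, 13 bp.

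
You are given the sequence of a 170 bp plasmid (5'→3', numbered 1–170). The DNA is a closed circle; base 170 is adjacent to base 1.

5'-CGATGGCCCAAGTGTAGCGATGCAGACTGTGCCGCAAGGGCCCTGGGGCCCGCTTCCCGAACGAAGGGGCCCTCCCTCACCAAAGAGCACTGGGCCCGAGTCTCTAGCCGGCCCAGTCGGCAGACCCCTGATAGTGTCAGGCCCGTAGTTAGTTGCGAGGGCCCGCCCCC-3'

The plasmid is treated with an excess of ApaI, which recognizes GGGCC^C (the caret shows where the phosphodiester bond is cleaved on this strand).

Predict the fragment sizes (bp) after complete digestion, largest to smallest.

ApaI sites (GGGCCC) start at positions 38, 46, 67, 92, 159.
ApaI cuts after base 5 of each site (before the last base), so after positions 42, 50, 71, 96, 163.
Circular molecule, 5 cuts → 5 fragments:
  43–50 → 8 bp
  51–71 → 21 bp
  72–96 → 25 bp
  97–163 → 67 bp
  164–170 then 1–42 → 7 + 42 = 49 bp
Sorted largest to smallest: 67, 49, 25, 21, 8 bp.

67, 49, 25, 21, 8 bp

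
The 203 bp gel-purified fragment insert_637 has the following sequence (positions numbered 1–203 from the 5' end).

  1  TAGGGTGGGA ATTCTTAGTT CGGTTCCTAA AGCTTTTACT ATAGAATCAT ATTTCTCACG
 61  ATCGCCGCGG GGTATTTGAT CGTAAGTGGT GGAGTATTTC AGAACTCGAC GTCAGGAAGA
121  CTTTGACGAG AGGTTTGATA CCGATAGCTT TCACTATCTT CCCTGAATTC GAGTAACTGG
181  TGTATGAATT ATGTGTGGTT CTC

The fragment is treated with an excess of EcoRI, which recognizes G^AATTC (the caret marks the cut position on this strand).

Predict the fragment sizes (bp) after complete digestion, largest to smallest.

EcoRI sites (GAATTC) start at positions 9, 165.
EcoRI cuts after the first base of each site, so after positions 9, 165.
Linear molecule, 2 cuts → 3 fragments:
  1–9 → 9 bp
  10–165 → 156 bp
  166–203 → 38 bp
Sorted largest to smallest: 156, 38, 9 bp.

156, 38, 9 bp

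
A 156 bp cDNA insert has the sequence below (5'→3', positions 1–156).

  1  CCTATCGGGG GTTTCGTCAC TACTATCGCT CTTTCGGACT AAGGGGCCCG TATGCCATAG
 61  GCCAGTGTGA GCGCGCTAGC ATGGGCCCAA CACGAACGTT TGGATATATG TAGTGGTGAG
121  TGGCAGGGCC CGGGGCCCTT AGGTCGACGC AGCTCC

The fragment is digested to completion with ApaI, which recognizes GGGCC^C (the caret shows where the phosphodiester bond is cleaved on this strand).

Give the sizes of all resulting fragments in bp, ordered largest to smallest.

48, 43, 39, 19, 7 bp

ApaI sites (GGGCCC) start at positions 44, 83, 126, 133.
ApaI cuts after base 5 of each site (before the last base), so after positions 48, 87, 130, 137.
Linear molecule, 4 cuts → 5 fragments:
  1–48 → 48 bp
  49–87 → 39 bp
  88–130 → 43 bp
  131–137 → 7 bp
  138–156 → 19 bp
Sorted largest to smallest: 48, 43, 39, 19, 7 bp.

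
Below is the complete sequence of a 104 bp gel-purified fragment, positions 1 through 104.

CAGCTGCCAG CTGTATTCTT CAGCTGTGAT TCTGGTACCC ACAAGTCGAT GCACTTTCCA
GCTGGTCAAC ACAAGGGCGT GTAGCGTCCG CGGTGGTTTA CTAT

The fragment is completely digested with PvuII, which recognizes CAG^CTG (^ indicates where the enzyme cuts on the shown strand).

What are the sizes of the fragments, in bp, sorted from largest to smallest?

43, 38, 13, 7, 3 bp

PvuII sites (CAGCTG) start at positions 1, 8, 21, 59.
PvuII cuts after base 3 of each site, so after positions 3, 10, 23, 61.
Linear molecule, 4 cuts → 5 fragments:
  1–3 → 3 bp
  4–10 → 7 bp
  11–23 → 13 bp
  24–61 → 38 bp
  62–104 → 43 bp
Sorted largest to smallest: 43, 38, 13, 7, 3 bp.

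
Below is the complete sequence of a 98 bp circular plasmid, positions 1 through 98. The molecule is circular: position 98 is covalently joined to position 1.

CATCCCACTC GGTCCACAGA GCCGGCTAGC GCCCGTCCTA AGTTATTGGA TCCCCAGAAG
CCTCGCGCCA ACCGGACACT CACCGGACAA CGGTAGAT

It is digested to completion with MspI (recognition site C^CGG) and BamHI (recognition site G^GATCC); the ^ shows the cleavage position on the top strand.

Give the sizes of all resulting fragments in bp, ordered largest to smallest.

37, 26, 24, 11 bp

MspI sites (CCGG) start at positions 22, 72, 83.
MspI cuts after the first base of each site, so after positions 22, 72, 83.
The BamHI site (GGATCC) starts at position 48.
BamHI cuts after the first base of each site, so after position 48.
Combined cut positions: 22, 48, 72, 83.
Circular molecule, 4 cuts → 4 fragments:
  23–48 → 26 bp
  49–72 → 24 bp
  73–83 → 11 bp
  84–98 then 1–22 → 15 + 22 = 37 bp
Sorted largest to smallest: 37, 26, 24, 11 bp.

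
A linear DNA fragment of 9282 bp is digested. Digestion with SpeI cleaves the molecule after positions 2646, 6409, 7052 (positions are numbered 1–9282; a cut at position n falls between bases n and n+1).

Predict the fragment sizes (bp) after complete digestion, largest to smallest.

Linear molecule, 3 cuts → 4 fragments:
  2646 − 0 = 2646 bp
  6409 − 2646 = 3763 bp
  7052 − 6409 = 643 bp
  9282 − 7052 = 2230 bp
Sorted largest to smallest: 3763, 2646, 2230, 643 bp.

3763, 2646, 2230, 643 bp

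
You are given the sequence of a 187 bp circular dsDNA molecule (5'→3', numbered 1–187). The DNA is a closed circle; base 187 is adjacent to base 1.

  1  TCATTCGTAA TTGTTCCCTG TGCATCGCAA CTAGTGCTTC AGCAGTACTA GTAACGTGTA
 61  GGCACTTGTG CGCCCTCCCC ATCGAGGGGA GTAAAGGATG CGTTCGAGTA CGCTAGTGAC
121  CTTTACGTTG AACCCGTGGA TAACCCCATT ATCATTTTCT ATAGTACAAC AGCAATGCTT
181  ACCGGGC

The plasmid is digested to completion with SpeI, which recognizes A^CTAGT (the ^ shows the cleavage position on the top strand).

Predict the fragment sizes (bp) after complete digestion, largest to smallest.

170, 17 bp

SpeI sites (ACTAGT) start at positions 30, 47.
SpeI cuts after the first base of each site, so after positions 30, 47.
Circular molecule, 2 cuts → 2 fragments:
  31–47 → 17 bp
  48–187 then 1–30 → 140 + 30 = 170 bp
Sorted largest to smallest: 170, 17 bp.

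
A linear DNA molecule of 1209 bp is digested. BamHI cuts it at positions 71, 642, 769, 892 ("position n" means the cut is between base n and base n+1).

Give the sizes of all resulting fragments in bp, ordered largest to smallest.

571, 317, 127, 123, 71 bp

Linear molecule, 4 cuts → 5 fragments:
  71 − 0 = 71 bp
  642 − 71 = 571 bp
  769 − 642 = 127 bp
  892 − 769 = 123 bp
  1209 − 892 = 317 bp
Sorted largest to smallest: 571, 317, 127, 123, 71 bp.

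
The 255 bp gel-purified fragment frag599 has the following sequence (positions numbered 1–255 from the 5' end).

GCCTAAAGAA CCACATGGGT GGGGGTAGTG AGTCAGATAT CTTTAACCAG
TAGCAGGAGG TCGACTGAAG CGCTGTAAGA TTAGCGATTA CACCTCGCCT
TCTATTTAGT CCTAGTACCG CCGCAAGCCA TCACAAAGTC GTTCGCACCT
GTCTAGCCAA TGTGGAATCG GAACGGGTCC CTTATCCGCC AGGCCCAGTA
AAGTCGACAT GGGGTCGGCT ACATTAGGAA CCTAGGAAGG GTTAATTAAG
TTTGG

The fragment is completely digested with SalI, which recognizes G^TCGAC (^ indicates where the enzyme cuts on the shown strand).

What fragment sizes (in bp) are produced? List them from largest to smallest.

143, 60, 52 bp

SalI sites (GTCGAC) start at positions 60, 203.
SalI cuts after the first base of each site, so after positions 60, 203.
Linear molecule, 2 cuts → 3 fragments:
  1–60 → 60 bp
  61–203 → 143 bp
  204–255 → 52 bp
Sorted largest to smallest: 143, 60, 52 bp.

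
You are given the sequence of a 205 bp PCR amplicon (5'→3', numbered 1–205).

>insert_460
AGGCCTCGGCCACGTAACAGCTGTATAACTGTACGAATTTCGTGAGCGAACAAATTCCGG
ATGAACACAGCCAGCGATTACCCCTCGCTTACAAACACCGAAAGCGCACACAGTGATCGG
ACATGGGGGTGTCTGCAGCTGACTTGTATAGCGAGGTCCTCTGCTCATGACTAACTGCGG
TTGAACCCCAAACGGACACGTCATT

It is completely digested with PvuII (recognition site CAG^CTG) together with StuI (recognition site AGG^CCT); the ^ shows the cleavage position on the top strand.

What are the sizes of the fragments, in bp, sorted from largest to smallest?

118, 67, 17, 3 bp

PvuII sites (CAGCTG) start at positions 18, 136.
PvuII cuts after base 3 of each site, so after positions 20, 138.
The StuI site (AGGCCT) starts at position 1.
StuI cuts after base 3 of each site, so after position 3.
Combined cut positions: 3, 20, 138.
Linear molecule, 3 cuts → 4 fragments:
  1–3 → 3 bp
  4–20 → 17 bp
  21–138 → 118 bp
  139–205 → 67 bp
Sorted largest to smallest: 118, 67, 17, 3 bp.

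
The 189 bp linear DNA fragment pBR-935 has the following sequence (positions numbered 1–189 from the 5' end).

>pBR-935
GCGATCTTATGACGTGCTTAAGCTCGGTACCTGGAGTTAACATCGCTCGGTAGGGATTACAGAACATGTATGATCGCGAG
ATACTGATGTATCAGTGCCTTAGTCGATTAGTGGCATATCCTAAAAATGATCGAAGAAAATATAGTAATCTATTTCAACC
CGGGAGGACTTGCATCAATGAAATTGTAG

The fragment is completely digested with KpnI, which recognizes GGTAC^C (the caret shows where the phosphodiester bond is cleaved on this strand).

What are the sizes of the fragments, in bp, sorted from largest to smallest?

The KpnI site (GGTACC) starts at position 26.
KpnI cuts after base 5 of each site (before the last base), so after position 30.
Linear molecule, 1 cut → 2 fragments:
  1–30 → 30 bp
  31–189 → 159 bp
Sorted largest to smallest: 159, 30 bp.

159, 30 bp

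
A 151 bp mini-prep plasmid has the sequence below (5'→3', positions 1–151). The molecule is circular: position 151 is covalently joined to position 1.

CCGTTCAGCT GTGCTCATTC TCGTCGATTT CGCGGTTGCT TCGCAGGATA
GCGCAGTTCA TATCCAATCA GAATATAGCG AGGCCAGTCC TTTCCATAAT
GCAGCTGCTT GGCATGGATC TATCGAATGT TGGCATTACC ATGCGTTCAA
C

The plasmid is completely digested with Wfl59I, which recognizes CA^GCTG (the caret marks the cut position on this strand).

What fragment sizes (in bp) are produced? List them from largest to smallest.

96, 55 bp

Wfl59I sites (CAGCTG) start at positions 6, 102.
Wfl59I cuts after base 2 of each site, so after positions 7, 103.
Circular molecule, 2 cuts → 2 fragments:
  8–103 → 96 bp
  104–151 then 1–7 → 48 + 7 = 55 bp
Sorted largest to smallest: 96, 55 bp.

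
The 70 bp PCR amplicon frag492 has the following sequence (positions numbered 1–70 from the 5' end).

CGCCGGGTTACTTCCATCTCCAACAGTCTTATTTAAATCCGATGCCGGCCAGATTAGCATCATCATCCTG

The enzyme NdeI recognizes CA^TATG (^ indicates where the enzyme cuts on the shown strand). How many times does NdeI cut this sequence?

No occurrence of CATATG is present in the sequence.
NdeI does not cut: 0 sites.

0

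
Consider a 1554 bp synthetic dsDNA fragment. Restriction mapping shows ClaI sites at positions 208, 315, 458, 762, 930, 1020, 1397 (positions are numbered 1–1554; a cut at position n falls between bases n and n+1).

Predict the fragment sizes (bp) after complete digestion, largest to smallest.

Linear molecule, 7 cuts → 8 fragments:
  208 − 0 = 208 bp
  315 − 208 = 107 bp
  458 − 315 = 143 bp
  762 − 458 = 304 bp
  930 − 762 = 168 bp
  1020 − 930 = 90 bp
  1397 − 1020 = 377 bp
  1554 − 1397 = 157 bp
Sorted largest to smallest: 377, 304, 208, 168, 157, 143, 107, 90 bp.

377, 304, 208, 168, 157, 143, 107, 90 bp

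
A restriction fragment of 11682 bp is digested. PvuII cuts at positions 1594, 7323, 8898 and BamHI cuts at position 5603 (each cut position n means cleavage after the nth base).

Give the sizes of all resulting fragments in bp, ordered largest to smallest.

4009, 2784, 1720, 1594, 1575 bp

Combined cut positions (sorted): 1594, 5603, 7323, 8898.
Linear molecule, 4 cuts → 5 fragments:
  1594 − 0 = 1594 bp
  5603 − 1594 = 4009 bp
  7323 − 5603 = 1720 bp
  8898 − 7323 = 1575 bp
  11682 − 8898 = 2784 bp
Sorted largest to smallest: 4009, 2784, 1720, 1594, 1575 bp.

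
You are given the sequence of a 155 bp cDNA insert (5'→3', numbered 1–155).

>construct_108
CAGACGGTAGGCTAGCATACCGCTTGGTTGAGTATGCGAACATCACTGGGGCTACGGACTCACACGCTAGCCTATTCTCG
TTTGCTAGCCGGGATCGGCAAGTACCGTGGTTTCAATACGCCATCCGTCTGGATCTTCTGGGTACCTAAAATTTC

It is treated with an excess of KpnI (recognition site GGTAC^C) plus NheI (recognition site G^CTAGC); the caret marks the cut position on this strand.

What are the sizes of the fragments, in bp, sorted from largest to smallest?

61, 55, 18, 11, 10 bp

The KpnI site (GGTACC) starts at position 141.
KpnI cuts after base 5 of each site (before the last base), so after position 145.
NheI sites (GCTAGC) start at positions 11, 66, 84.
NheI cuts after the first base of each site, so after positions 11, 66, 84.
Combined cut positions: 11, 66, 84, 145.
Linear molecule, 4 cuts → 5 fragments:
  1–11 → 11 bp
  12–66 → 55 bp
  67–84 → 18 bp
  85–145 → 61 bp
  146–155 → 10 bp
Sorted largest to smallest: 61, 55, 18, 11, 10 bp.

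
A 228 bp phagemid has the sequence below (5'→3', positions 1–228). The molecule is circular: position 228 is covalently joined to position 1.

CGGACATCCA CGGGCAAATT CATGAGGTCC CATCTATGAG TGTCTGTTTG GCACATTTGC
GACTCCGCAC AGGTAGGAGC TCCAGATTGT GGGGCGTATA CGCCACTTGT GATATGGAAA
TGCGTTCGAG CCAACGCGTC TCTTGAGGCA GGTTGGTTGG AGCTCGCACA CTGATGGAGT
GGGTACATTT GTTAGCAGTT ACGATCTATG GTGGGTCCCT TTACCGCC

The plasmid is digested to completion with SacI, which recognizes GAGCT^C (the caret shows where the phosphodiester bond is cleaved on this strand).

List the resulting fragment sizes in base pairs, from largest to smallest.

SacI sites (GAGCTC) start at positions 77, 160.
SacI cuts after base 5 of each site (before the last base), so after positions 81, 164.
Circular molecule, 2 cuts → 2 fragments:
  82–164 → 83 bp
  165–228 then 1–81 → 64 + 81 = 145 bp
Sorted largest to smallest: 145, 83 bp.

145, 83 bp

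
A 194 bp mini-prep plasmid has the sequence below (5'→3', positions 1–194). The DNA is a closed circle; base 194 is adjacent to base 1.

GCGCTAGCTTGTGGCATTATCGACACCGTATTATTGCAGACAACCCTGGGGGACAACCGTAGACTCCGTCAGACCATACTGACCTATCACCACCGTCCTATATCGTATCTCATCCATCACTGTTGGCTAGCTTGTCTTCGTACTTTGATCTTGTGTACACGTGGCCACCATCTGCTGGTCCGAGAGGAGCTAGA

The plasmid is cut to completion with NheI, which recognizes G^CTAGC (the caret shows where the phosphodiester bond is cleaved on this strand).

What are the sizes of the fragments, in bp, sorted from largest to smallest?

NheI sites (GCTAGC) start at positions 3, 126.
NheI cuts after the first base of each site, so after positions 3, 126.
Circular molecule, 2 cuts → 2 fragments:
  4–126 → 123 bp
  127–194 then 1–3 → 68 + 3 = 71 bp
Sorted largest to smallest: 123, 71 bp.

123, 71 bp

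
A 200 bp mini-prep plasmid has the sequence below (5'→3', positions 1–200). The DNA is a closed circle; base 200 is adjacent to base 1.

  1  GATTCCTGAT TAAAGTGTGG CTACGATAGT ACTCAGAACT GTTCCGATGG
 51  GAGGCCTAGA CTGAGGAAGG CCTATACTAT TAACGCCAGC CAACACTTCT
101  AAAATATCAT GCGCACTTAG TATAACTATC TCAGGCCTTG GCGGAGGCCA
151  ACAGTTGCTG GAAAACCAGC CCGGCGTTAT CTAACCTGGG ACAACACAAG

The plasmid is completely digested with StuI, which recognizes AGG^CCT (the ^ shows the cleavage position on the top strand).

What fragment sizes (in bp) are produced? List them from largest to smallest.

StuI sites (AGGCCT) start at positions 52, 68, 133.
StuI cuts after base 3 of each site, so after positions 54, 70, 135.
Circular molecule, 3 cuts → 3 fragments:
  55–70 → 16 bp
  71–135 → 65 bp
  136–200 then 1–54 → 65 + 54 = 119 bp
Sorted largest to smallest: 119, 65, 16 bp.

119, 65, 16 bp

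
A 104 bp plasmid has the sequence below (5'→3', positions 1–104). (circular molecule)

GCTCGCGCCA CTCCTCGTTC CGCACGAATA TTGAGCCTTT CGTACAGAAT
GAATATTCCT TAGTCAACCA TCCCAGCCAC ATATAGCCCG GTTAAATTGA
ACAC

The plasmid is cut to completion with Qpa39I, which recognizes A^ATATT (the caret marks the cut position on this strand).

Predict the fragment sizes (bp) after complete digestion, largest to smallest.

Qpa39I sites (AATATT) start at positions 27, 52.
Qpa39I cuts after the first base of each site, so after positions 27, 52.
Circular molecule, 2 cuts → 2 fragments:
  28–52 → 25 bp
  53–104 then 1–27 → 52 + 27 = 79 bp
Sorted largest to smallest: 79, 25 bp.

79, 25 bp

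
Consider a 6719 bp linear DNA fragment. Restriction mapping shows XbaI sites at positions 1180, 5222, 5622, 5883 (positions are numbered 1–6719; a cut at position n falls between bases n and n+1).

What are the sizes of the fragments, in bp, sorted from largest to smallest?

Linear molecule, 4 cuts → 5 fragments:
  1180 − 0 = 1180 bp
  5222 − 1180 = 4042 bp
  5622 − 5222 = 400 bp
  5883 − 5622 = 261 bp
  6719 − 5883 = 836 bp
Sorted largest to smallest: 4042, 1180, 836, 400, 261 bp.

4042, 1180, 836, 400, 261 bp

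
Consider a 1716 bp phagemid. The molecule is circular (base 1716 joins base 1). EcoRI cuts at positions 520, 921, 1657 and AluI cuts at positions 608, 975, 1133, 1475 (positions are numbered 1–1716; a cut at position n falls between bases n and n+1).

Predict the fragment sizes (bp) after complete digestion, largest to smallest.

Combined cut positions (sorted): 520, 608, 921, 975, 1133, 1475, 1657.
Circular molecule, 7 cuts → 7 fragments:
  608 − 520 = 88 bp
  921 − 608 = 313 bp
  975 − 921 = 54 bp
  1133 − 975 = 158 bp
  1475 − 1133 = 342 bp
  1657 − 1475 = 182 bp
  wrap: 1716 − 1657 + 520 = 579 bp
Sorted largest to smallest: 579, 342, 313, 182, 158, 88, 54 bp.

579, 342, 313, 182, 158, 88, 54 bp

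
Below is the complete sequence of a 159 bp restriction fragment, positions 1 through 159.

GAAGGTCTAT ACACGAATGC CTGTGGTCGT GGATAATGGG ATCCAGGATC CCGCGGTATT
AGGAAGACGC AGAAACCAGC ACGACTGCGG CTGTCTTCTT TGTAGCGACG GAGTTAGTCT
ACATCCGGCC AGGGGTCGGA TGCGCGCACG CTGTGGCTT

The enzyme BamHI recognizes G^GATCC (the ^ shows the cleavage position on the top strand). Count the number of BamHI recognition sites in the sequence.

GGATCC occurs starting at positions 39, 46.
BamHI cuts at 2 sites.

2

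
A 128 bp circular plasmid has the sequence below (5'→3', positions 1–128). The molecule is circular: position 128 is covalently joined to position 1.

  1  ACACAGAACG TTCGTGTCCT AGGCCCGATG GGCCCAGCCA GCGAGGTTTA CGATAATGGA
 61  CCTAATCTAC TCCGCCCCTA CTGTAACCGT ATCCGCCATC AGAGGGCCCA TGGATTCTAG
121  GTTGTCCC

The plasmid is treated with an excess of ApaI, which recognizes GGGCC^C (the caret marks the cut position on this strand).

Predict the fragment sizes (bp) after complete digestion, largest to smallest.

ApaI sites (GGGCCC) start at positions 30, 104.
ApaI cuts after base 5 of each site (before the last base), so after positions 34, 108.
Circular molecule, 2 cuts → 2 fragments:
  35–108 → 74 bp
  109–128 then 1–34 → 20 + 34 = 54 bp
Sorted largest to smallest: 74, 54 bp.

74, 54 bp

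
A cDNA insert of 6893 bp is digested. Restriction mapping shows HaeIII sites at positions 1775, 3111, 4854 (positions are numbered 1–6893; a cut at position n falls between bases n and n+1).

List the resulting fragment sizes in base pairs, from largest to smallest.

2039, 1775, 1743, 1336 bp

Linear molecule, 3 cuts → 4 fragments:
  1775 − 0 = 1775 bp
  3111 − 1775 = 1336 bp
  4854 − 3111 = 1743 bp
  6893 − 4854 = 2039 bp
Sorted largest to smallest: 2039, 1775, 1743, 1336 bp.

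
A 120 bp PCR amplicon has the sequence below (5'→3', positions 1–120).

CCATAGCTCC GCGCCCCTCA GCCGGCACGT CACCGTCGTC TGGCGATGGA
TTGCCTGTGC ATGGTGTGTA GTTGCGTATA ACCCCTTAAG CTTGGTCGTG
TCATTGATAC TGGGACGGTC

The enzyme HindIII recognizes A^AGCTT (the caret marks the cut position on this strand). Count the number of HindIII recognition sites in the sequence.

AAGCTT occurs starting at position 88.
HindIII cuts at 1 site.

1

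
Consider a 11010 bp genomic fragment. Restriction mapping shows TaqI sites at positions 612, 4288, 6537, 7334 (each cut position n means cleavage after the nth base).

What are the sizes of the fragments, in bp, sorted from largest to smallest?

Linear molecule, 4 cuts → 5 fragments:
  612 − 0 = 612 bp
  4288 − 612 = 3676 bp
  6537 − 4288 = 2249 bp
  7334 − 6537 = 797 bp
  11010 − 7334 = 3676 bp
Sorted largest to smallest: 3676, 3676, 2249, 797, 612 bp.

3676, 3676, 2249, 797, 612 bp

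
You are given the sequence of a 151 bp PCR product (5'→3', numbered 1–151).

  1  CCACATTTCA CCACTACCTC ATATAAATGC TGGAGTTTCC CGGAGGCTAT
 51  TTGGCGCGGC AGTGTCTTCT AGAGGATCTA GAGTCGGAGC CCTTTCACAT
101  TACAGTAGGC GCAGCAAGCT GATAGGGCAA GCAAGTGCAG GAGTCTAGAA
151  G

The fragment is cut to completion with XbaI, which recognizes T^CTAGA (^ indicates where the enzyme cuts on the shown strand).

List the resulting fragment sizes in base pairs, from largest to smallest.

68, 67, 9, 7 bp

XbaI sites (TCTAGA) start at positions 68, 77, 144.
XbaI cuts after the first base of each site, so after positions 68, 77, 144.
Linear molecule, 3 cuts → 4 fragments:
  1–68 → 68 bp
  69–77 → 9 bp
  78–144 → 67 bp
  145–151 → 7 bp
Sorted largest to smallest: 68, 67, 9, 7 bp.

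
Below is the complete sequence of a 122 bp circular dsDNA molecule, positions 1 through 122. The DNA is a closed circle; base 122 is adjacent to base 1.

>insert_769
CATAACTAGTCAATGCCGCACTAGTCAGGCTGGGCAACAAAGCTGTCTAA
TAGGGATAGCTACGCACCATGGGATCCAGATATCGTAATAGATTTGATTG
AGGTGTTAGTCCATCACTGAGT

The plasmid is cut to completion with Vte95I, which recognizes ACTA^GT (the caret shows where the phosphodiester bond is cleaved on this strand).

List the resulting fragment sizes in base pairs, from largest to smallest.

Vte95I sites (ACTAGT) start at positions 5, 20.
Vte95I cuts after base 4 of each site, so after positions 8, 23.
Circular molecule, 2 cuts → 2 fragments:
  9–23 → 15 bp
  24–122 then 1–8 → 99 + 8 = 107 bp
Sorted largest to smallest: 107, 15 bp.

107, 15 bp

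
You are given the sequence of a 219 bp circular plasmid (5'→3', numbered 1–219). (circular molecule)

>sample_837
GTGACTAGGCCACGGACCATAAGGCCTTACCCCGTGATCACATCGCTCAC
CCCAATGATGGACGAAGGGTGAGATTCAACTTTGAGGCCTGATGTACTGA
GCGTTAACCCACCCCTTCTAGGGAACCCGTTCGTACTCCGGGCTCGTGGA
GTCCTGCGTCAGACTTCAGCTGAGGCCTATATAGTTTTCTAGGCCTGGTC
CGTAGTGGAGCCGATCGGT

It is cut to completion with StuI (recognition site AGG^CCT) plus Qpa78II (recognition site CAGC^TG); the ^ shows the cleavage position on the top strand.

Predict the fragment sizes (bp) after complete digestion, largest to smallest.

StuI sites (AGGCCT) start at positions 22, 85, 173, 191.
StuI cuts after base 3 of each site, so after positions 24, 87, 175, 193.
The Qpa78II site (CAGCTG) starts at position 167.
Qpa78II cuts after base 4 of each site, so after position 170.
Combined cut positions: 24, 87, 170, 175, 193.
Circular molecule, 5 cuts → 5 fragments:
  25–87 → 63 bp
  88–170 → 83 bp
  171–175 → 5 bp
  176–193 → 18 bp
  194–219 then 1–24 → 26 + 24 = 50 bp
Sorted largest to smallest: 83, 63, 50, 18, 5 bp.

83, 63, 50, 18, 5 bp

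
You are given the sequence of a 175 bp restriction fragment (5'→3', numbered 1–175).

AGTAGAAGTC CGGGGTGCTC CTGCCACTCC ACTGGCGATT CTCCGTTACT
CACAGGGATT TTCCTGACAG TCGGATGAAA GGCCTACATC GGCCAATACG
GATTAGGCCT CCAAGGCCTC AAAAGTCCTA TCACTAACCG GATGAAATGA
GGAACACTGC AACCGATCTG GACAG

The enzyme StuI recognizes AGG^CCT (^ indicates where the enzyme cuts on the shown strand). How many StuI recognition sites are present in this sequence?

AGGCCT occurs starting at positions 80, 105, 114.
StuI cuts at 3 sites.

3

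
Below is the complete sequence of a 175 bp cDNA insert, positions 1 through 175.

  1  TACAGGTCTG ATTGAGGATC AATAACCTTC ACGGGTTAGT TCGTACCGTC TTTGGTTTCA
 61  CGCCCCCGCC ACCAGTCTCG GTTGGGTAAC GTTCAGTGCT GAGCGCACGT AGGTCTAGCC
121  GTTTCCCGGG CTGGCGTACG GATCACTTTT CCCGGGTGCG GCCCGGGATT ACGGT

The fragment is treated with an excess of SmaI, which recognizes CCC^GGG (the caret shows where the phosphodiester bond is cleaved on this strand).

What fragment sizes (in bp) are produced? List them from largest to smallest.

127, 26, 11, 11 bp

SmaI sites (CCCGGG) start at positions 125, 151, 162.
SmaI cuts after base 3 of each site, so after positions 127, 153, 164.
Linear molecule, 3 cuts → 4 fragments:
  1–127 → 127 bp
  128–153 → 26 bp
  154–164 → 11 bp
  165–175 → 11 bp
Sorted largest to smallest: 127, 26, 11, 11 bp.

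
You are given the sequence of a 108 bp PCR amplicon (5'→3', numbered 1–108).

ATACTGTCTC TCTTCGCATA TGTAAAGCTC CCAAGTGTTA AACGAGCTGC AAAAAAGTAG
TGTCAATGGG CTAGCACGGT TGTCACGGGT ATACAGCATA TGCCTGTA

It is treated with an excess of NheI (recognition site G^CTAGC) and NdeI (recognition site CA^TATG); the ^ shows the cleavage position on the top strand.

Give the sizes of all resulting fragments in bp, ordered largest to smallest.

52, 28, 18, 10 bp

The NheI site (GCTAGC) starts at position 70.
NheI cuts after the first base of each site, so after position 70.
NdeI sites (CATATG) start at positions 17, 97.
NdeI cuts after base 2 of each site, so after positions 18, 98.
Combined cut positions: 18, 70, 98.
Linear molecule, 3 cuts → 4 fragments:
  1–18 → 18 bp
  19–70 → 52 bp
  71–98 → 28 bp
  99–108 → 10 bp
Sorted largest to smallest: 52, 28, 18, 10 bp.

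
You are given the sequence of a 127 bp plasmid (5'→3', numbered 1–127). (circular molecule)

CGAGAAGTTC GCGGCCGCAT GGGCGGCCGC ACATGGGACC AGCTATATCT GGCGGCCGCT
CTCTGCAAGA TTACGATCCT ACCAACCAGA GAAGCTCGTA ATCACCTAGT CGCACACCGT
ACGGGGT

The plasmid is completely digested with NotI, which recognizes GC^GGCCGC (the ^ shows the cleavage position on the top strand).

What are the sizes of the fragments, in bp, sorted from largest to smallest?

86, 29, 12 bp

NotI sites (GCGGCCGC) start at positions 11, 23, 52.
NotI cuts after base 2 of each site, so after positions 12, 24, 53.
Circular molecule, 3 cuts → 3 fragments:
  13–24 → 12 bp
  25–53 → 29 bp
  54–127 then 1–12 → 74 + 12 = 86 bp
Sorted largest to smallest: 86, 29, 12 bp.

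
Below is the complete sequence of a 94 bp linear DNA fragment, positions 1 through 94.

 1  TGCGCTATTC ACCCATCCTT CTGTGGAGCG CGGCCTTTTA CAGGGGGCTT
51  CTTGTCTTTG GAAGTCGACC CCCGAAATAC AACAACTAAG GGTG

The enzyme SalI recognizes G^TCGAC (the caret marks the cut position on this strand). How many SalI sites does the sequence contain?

GTCGAC occurs starting at position 64.
SalI cuts at 1 site.

1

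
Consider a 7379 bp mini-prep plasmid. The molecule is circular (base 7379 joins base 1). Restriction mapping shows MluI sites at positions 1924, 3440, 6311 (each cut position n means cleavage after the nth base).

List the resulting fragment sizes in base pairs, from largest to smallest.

2992, 2871, 1516 bp

Circular molecule, 3 cuts → 3 fragments:
  3440 − 1924 = 1516 bp
  6311 − 3440 = 2871 bp
  wrap: 7379 − 6311 + 1924 = 2992 bp
Sorted largest to smallest: 2992, 2871, 1516 bp.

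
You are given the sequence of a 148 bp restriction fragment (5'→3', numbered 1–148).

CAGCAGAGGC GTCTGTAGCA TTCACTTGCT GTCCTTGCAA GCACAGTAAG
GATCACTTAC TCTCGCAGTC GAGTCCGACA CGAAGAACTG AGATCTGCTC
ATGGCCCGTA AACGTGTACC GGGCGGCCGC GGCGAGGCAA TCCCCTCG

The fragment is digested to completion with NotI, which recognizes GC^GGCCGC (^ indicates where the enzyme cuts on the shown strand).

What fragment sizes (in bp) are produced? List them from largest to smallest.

The NotI site (GCGGCCGC) starts at position 123.
NotI cuts after base 2 of each site, so after position 124.
Linear molecule, 1 cut → 2 fragments:
  1–124 → 124 bp
  125–148 → 24 bp
Sorted largest to smallest: 124, 24 bp.

124, 24 bp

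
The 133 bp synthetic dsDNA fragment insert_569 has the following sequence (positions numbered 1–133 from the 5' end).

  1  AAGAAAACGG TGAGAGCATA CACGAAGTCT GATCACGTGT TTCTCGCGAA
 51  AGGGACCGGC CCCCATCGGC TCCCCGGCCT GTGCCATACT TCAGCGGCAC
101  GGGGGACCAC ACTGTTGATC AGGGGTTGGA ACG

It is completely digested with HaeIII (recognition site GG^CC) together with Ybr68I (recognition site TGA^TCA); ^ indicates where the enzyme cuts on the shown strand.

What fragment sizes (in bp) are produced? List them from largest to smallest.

HaeIII sites (GGCC) start at positions 58, 76.
HaeIII cuts after base 2 of each site, so after positions 59, 77.
Ybr68I sites (TGATCA) start at positions 30, 116.
Ybr68I cuts after base 3 of each site, so after positions 32, 118.
Combined cut positions: 32, 59, 77, 118.
Linear molecule, 4 cuts → 5 fragments:
  1–32 → 32 bp
  33–59 → 27 bp
  60–77 → 18 bp
  78–118 → 41 bp
  119–133 → 15 bp
Sorted largest to smallest: 41, 32, 27, 18, 15 bp.

41, 32, 27, 18, 15 bp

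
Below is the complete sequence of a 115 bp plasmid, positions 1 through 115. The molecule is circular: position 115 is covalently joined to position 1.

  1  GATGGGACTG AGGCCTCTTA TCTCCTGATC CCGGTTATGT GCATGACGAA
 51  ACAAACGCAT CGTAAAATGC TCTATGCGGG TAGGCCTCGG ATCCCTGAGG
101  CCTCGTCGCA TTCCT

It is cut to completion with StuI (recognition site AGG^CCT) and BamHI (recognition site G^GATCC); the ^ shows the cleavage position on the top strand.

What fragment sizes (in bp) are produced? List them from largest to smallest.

StuI sites (AGGCCT) start at positions 11, 82, 98.
StuI cuts after base 3 of each site, so after positions 13, 84, 100.
The BamHI site (GGATCC) starts at position 89.
BamHI cuts after the first base of each site, so after position 89.
Combined cut positions: 13, 84, 89, 100.
Circular molecule, 4 cuts → 4 fragments:
  14–84 → 71 bp
  85–89 → 5 bp
  90–100 → 11 bp
  101–115 then 1–13 → 15 + 13 = 28 bp
Sorted largest to smallest: 71, 28, 11, 5 bp.

71, 28, 11, 5 bp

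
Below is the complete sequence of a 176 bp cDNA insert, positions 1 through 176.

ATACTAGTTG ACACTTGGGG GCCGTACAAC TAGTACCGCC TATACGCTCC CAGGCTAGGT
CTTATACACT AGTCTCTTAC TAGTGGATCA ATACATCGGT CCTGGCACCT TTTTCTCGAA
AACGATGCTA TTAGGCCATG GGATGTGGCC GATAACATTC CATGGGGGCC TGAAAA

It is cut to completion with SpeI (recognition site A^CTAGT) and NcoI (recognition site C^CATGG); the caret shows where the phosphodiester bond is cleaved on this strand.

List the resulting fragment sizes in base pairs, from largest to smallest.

57, 39, 26, 24, 16, 11, 3 bp

SpeI sites (ACTAGT) start at positions 3, 29, 68, 79.
SpeI cuts after the first base of each site, so after positions 3, 29, 68, 79.
NcoI sites (CCATGG) start at positions 136, 160.
NcoI cuts after the first base of each site, so after positions 136, 160.
Combined cut positions: 3, 29, 68, 79, 136, 160.
Linear molecule, 6 cuts → 7 fragments:
  1–3 → 3 bp
  4–29 → 26 bp
  30–68 → 39 bp
  69–79 → 11 bp
  80–136 → 57 bp
  137–160 → 24 bp
  161–176 → 16 bp
Sorted largest to smallest: 57, 39, 26, 24, 16, 11, 3 bp.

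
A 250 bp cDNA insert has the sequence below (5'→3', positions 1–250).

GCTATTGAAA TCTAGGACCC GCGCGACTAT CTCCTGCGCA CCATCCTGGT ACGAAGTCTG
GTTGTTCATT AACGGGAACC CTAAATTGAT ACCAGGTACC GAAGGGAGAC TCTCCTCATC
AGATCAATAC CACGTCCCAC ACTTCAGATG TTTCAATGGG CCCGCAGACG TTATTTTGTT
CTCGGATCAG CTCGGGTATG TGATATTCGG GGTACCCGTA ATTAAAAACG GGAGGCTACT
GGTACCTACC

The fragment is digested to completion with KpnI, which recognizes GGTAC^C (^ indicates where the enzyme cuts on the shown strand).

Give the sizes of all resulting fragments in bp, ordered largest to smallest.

116, 99, 30, 5 bp

KpnI sites (GGTACC) start at positions 95, 211, 241.
KpnI cuts after base 5 of each site (before the last base), so after positions 99, 215, 245.
Linear molecule, 3 cuts → 4 fragments:
  1–99 → 99 bp
  100–215 → 116 bp
  216–245 → 30 bp
  246–250 → 5 bp
Sorted largest to smallest: 116, 99, 30, 5 bp.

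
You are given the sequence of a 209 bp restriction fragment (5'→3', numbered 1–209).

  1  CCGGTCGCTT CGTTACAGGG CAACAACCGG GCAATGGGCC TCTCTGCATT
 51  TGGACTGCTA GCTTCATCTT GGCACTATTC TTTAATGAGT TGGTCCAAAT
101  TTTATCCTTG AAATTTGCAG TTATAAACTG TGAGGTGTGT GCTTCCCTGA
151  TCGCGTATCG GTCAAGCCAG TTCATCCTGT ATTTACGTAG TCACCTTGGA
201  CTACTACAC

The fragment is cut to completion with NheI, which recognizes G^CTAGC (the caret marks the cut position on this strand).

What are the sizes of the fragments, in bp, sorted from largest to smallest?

152, 57 bp

The NheI site (GCTAGC) starts at position 57.
NheI cuts after the first base of each site, so after position 57.
Linear molecule, 1 cut → 2 fragments:
  1–57 → 57 bp
  58–209 → 152 bp
Sorted largest to smallest: 152, 57 bp.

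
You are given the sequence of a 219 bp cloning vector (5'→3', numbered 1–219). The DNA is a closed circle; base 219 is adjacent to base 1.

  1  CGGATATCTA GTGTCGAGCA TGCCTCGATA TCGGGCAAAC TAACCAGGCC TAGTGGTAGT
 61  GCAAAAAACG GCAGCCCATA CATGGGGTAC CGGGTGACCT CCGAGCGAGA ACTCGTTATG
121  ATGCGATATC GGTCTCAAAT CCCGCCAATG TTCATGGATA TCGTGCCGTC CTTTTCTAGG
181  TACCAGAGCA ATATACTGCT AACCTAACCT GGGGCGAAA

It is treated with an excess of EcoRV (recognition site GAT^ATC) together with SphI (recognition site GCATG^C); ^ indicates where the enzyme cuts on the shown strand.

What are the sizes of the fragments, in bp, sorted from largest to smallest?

98, 65, 32, 17, 7 bp

EcoRV sites (GATATC) start at positions 3, 27, 125, 157.
EcoRV cuts after base 3 of each site, so after positions 5, 29, 127, 159.
The SphI site (GCATGC) starts at position 18.
SphI cuts after base 5 of each site (before the last base), so after position 22.
Combined cut positions: 5, 22, 29, 127, 159.
Circular molecule, 5 cuts → 5 fragments:
  6–22 → 17 bp
  23–29 → 7 bp
  30–127 → 98 bp
  128–159 → 32 bp
  160–219 then 1–5 → 60 + 5 = 65 bp
Sorted largest to smallest: 98, 65, 32, 17, 7 bp.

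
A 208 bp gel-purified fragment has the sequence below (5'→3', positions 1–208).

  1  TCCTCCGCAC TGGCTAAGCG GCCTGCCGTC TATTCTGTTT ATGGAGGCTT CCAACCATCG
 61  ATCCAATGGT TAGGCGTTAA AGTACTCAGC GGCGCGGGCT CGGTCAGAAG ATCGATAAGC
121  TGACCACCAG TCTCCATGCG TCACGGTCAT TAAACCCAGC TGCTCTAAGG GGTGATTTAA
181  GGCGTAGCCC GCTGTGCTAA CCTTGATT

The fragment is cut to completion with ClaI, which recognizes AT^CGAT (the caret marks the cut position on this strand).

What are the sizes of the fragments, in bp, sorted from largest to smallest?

96, 58, 54 bp

ClaI sites (ATCGAT) start at positions 57, 111.
ClaI cuts after base 2 of each site, so after positions 58, 112.
Linear molecule, 2 cuts → 3 fragments:
  1–58 → 58 bp
  59–112 → 54 bp
  113–208 → 96 bp
Sorted largest to smallest: 96, 58, 54 bp.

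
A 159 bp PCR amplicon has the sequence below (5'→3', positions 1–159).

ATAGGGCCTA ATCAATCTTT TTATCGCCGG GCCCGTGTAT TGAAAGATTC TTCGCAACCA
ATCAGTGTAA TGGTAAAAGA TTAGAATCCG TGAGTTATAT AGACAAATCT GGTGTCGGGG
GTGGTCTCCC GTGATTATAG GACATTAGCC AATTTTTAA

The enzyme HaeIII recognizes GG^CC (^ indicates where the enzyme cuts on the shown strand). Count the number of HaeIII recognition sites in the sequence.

2

GGCC occurs starting at positions 5, 30.
HaeIII cuts at 2 sites.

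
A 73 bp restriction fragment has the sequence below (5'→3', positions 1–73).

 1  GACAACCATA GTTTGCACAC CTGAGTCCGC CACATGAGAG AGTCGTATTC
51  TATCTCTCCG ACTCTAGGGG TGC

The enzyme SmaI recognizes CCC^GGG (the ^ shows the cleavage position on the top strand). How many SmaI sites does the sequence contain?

0

No occurrence of CCCGGG is present in the sequence.
SmaI does not cut: 0 sites.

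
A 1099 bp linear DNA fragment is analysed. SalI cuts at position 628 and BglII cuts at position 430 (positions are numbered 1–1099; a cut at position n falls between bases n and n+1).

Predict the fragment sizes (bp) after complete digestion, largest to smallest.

471, 430, 198 bp

Combined cut positions (sorted): 430, 628.
Linear molecule, 2 cuts → 3 fragments:
  430 − 0 = 430 bp
  628 − 430 = 198 bp
  1099 − 628 = 471 bp
Sorted largest to smallest: 471, 430, 198 bp.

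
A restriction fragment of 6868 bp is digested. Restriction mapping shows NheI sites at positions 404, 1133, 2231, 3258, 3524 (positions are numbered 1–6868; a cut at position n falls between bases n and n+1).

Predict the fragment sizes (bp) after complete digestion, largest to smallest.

3344, 1098, 1027, 729, 404, 266 bp

Linear molecule, 5 cuts → 6 fragments:
  404 − 0 = 404 bp
  1133 − 404 = 729 bp
  2231 − 1133 = 1098 bp
  3258 − 2231 = 1027 bp
  3524 − 3258 = 266 bp
  6868 − 3524 = 3344 bp
Sorted largest to smallest: 3344, 1098, 1027, 729, 404, 266 bp.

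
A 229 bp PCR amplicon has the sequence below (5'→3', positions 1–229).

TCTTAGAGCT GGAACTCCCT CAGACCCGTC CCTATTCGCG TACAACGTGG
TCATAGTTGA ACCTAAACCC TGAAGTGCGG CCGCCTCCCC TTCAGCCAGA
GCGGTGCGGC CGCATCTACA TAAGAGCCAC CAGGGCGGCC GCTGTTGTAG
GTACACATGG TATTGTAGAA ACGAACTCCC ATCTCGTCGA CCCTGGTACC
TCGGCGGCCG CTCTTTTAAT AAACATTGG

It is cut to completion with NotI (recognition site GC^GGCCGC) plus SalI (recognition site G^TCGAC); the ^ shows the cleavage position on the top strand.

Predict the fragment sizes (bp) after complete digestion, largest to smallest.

78, 50, 29, 29, 24, 19 bp

NotI sites (GCGGCCGC) start at positions 77, 106, 135, 204.
NotI cuts after base 2 of each site, so after positions 78, 107, 136, 205.
The SalI site (GTCGAC) starts at position 186.
SalI cuts after the first base of each site, so after position 186.
Combined cut positions: 78, 107, 136, 186, 205.
Linear molecule, 5 cuts → 6 fragments:
  1–78 → 78 bp
  79–107 → 29 bp
  108–136 → 29 bp
  137–186 → 50 bp
  187–205 → 19 bp
  206–229 → 24 bp
Sorted largest to smallest: 78, 50, 29, 29, 24, 19 bp.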